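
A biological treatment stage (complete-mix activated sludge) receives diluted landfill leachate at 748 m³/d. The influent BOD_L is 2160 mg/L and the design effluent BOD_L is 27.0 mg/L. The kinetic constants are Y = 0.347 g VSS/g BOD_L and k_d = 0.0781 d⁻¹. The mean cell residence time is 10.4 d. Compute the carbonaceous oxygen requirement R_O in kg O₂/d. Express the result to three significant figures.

R_O ≈ 1160 kg O₂/d

The observed yield is Y_obs = Y/(1 + k_d·θ_c) = 0.347 / (1 + 0.0781 × 10.4) = 0.347 / 1.812 = 0.1915 g VSS per g BOD_L removed.
Q·(S₀ − S) = 748 × (2160 − 27.0) × 10⁻³ = 1595 kg/d removed.
P_X = Y_obs·Q·(S₀ − S) = 0.1915 × 1595 = 305.5 kg VSS/d.
R_O = Q·ΔS − 1.42 P_X = 1595 − 433.8 = 1162 kg O₂/d.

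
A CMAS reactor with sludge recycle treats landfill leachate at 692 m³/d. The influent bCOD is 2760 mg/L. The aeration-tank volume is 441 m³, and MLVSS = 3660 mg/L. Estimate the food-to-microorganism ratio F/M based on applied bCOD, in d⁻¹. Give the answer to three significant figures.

Food-to-microorganism ratio F/M = Q S₀ / (V X) = 692 × 2760 / (441.0 × 3660) = 1.183 d⁻¹.

F/M ≈ 1.18 d⁻¹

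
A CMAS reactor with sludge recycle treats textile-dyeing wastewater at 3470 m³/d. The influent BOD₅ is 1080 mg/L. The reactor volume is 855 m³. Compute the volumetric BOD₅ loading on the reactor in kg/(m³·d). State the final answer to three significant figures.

Applied BOD₅ load per unit volume = Q·S₀/V = (3470 × 1080/1000)/855.0 = 4.383 kg BOD₅·m⁻³·d⁻¹.

L_v ≈ 4.38 kg BOD₅/(m³·d)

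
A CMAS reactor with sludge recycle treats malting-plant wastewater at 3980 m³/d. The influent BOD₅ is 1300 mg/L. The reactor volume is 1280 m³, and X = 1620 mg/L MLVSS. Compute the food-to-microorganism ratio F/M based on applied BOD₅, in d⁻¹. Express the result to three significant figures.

F/M ≈ 2.50 d⁻¹

Food-to-microorganism ratio F/M = Q S₀ / (V X) = 3980 × 1300 / (1280 × 1620) = 2.495 d⁻¹.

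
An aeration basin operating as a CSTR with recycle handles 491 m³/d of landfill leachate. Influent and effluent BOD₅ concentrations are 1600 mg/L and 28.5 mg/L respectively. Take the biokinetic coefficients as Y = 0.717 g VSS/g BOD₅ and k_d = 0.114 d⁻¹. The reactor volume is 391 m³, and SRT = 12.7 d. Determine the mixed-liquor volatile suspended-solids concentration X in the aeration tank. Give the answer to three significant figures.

X = Y·Q·ΔS·θ_c / [V·(1 + k_d θ_c)] = 0.717 × 491 × (1600 − 28.5) × 12.7 / [391 × (1 + 0.114 × 12.7)] = 7341 mg/L.

X ≈ 7340 mg/L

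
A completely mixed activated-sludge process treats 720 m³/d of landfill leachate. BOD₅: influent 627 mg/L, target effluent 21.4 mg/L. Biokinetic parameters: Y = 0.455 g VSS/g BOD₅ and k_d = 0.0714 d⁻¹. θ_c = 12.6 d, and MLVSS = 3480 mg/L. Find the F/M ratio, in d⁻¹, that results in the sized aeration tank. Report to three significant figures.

F/M ≈ 0.343 d⁻¹

From the SRT design equation V = Y Q (S₀−S) θ_c / [X (1 + k_d θ_c)] = 0.455 × 720 × (627 − 21.4) × 12.6 / [3480 × (1 + 0.0714 × 12.6)] = 2.5×10^6 / 6611 = 378.1 m³.
F/M = applied load / biomass = Q·S₀/(V·X) = 720 × 627 / (378.1 × 3480) = 0.3431 d⁻¹.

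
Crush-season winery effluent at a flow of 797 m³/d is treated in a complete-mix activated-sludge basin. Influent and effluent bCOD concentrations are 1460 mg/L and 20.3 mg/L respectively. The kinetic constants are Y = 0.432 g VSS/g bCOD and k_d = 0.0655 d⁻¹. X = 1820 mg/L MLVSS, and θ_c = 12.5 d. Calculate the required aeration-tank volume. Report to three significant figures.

V ≈ 1870 m³

Rearranging the biomass balance for a CMAS with decay, V = Y·Q·ΔS·θ_c / [X·(1+k_d θ_c)] = 0.432 × 797 × (1460 − 20.3) × 12.5 / [1820 × (1 + 0.0655 × 12.5)] = 6.2×10^6 / 3310 = 1872 m³.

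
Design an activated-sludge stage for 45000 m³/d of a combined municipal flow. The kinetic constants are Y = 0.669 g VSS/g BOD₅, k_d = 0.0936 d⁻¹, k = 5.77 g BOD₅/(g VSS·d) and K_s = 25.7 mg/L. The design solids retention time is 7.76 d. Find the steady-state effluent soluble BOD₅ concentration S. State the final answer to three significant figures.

Effluent substrate depends only on kinetics and SRT: S = K_s(1 + k_d θ_c) / [θ_c(Yk − k_d) − 1] = 25.7 × (1 + 0.0936 × 7.76) / [7.76 × (0.669 × 5.77 − 0.0936) − 1] = 44.37 / 28.23 = 1.572 mg/L.

S ≈ 1.57 mg/L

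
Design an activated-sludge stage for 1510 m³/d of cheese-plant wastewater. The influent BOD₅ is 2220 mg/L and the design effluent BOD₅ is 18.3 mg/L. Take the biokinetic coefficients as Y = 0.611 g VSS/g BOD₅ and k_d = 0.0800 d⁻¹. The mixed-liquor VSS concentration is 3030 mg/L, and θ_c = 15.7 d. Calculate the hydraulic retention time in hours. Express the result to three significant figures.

τ ≈ 74.2 h

Steady-state biomass mass balance: V·X·(1 + k_d·θ_c) = Y·Q·(S₀ − S)·θ_c, so V = 0.611 × 1510 × (2220 − 18.3) × 15.7 / [3030 × (1 + 0.0800 × 15.7)] = 3.19×10^7 / 6836 = 4665 m³.
Hydraulic retention time τ = V/Q = 4665 / 1510 = 3.090 d = 74.15 h.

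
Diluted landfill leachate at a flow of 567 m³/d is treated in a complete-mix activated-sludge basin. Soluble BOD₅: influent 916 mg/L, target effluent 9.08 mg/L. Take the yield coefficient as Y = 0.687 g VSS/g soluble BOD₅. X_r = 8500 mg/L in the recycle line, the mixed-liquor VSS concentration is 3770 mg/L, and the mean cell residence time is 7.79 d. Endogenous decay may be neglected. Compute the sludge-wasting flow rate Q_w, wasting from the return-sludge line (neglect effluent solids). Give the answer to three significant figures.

V·X = Y·Q·ΔS·θ_c gives V = 0.687 × 567 × (916 − 9.08) × 7.79 / 3770 = 730.0 m³.
Q_w = (V·X)/(θ_c X_r) = 730.0 × 3770 / (7.79 × 8500) = 41.56 m³/d.

Q_w ≈ 41.6 m³/d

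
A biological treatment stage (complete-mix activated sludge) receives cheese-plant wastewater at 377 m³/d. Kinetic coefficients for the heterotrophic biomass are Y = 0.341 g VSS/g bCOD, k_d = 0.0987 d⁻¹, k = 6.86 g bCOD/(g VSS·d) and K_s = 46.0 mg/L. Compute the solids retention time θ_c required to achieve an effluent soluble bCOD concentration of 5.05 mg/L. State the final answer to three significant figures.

From 1/θ_c = Y·k·S/(K_s + S) − k_d: Y·k·S/(K_s+S) = 0.341 × 6.86 × 5.05 / (46.0 + 5.05) = 0.2314 d⁻¹.
Then 1/θ_c = μ − k_d = 0.2314 − 0.0987 = 0.1327 d⁻¹, giving θ_c = 7.535 d.

θ_c ≈ 7.54 d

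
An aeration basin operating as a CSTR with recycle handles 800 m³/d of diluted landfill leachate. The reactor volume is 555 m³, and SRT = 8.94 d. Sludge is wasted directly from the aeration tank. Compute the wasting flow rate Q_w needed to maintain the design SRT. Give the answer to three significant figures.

For wasting at MLVSS concentration, Q_w = V/θ_c = 555.0/8.94 = 62.08 m³/d.

Q_w ≈ 62.1 m³/d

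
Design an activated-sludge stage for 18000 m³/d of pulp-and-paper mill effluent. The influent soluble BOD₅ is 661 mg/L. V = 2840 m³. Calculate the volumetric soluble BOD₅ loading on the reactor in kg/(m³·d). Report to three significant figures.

Applied soluble BOD₅ load per unit volume = Q·S₀/V = (18000 × 661/1000)/2840 = 4.189 kg soluble BOD₅·m⁻³·d⁻¹.

L_v ≈ 4.19 kg soluble BOD₅/(m³·d)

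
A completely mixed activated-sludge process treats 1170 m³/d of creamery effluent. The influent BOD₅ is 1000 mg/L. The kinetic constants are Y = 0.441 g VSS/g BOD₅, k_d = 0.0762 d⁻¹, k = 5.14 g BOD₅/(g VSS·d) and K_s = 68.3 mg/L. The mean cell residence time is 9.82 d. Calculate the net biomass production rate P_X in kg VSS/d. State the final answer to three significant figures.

P_X ≈ 293 kg VSS/d

For a completely mixed reactor with recycle the Lawrence–McCarty relation gives S = K_s·(1 + k_d·θ_c) / [θ_c·(Y·k − k_d) − 1] = 68.3 × (1 + 0.0762 × 9.82) / [9.82 × (0.441 × 5.14 − 0.0762) − 1] = 119.4 / 20.51 = 5.822 mg/L.
Observed yield with endogenous decay: Y_obs = Y / (1 + k_d·θ_c) = 0.441 / (1 + 0.0762 × 9.82) = 0.441 / 1.748 = 0.2522 g VSS/g BOD₅.
Mass of BOD₅ removed per day: Q(S₀ − S) = 1170 × 994.2 g/m³ = 1163 kg/d.
Net biomass production P_X = Y_obs × Q·(S₀ − S) = 0.2522 × 1163 = 293.4 kg VSS/d.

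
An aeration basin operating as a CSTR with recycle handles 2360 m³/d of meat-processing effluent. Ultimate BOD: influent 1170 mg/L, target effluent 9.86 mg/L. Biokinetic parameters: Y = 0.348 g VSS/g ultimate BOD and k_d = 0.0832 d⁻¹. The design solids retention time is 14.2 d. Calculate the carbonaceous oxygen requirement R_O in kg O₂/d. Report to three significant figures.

R_O ≈ 2120 kg O₂/d

The observed yield is Y_obs = Y/(1 + k_d·θ_c) = 0.348 / (1 + 0.0832 × 14.2) = 0.348 / 2.181 = 0.1595 g VSS per g ultimate BOD removed.
Q·(S₀ − S) = 2360 × (1170 − 9.86) × 10⁻³ = 2738 kg/d removed.
Net sludge production P_X = 0.1595 × 2738 = 436.8 kg VSS/d.
R_O = Q·ΔS − 1.42 P_X = 2738 − 620.2 = 2118 kg O₂/d.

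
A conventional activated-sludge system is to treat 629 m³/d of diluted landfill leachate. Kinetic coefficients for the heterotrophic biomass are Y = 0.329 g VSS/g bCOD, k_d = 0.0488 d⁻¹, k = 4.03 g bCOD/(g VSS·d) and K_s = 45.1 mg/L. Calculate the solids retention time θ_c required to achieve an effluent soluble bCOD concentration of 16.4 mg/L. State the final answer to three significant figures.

Specific growth rate at S = 16.4 mg/L: μ = YkS/(K_s+S) = 0.329·4.03·16.4/(45.1+16.4) = 0.3536 d⁻¹.
1/θ_c = 0.3536 − 0.0488 = 0.3048 d⁻¹, so θ_c = 3.281 d.

θ_c ≈ 3.28 d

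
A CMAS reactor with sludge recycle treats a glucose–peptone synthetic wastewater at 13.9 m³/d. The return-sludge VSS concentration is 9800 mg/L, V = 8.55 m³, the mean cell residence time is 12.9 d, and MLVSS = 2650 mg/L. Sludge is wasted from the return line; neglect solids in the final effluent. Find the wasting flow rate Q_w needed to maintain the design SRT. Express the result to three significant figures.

Wasting from the return line (neglecting effluent solids): Q_w = V·X / (θ_c·X_r) = 8.550 × 2650 / (12.9 × 9800) = 0.1792 m³/d.

Q_w ≈ 0.179 m³/d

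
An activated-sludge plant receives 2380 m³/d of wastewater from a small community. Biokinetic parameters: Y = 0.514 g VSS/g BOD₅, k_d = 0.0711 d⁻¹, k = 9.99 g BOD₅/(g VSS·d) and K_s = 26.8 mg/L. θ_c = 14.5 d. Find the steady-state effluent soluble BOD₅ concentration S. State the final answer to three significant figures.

S ≈ 0.752 mg/L

From the Monod/SRT balance for a CMAS, S = K_s·(1+k_d θ_c)/[θ_c·(Y k − k_d) − 1] = 26.8 × (1 + 0.0711 × 14.5) / [14.5 × (0.514 × 9.99 − 0.0711) − 1] = 54.43 / 72.42 = 0.7515 mg/L.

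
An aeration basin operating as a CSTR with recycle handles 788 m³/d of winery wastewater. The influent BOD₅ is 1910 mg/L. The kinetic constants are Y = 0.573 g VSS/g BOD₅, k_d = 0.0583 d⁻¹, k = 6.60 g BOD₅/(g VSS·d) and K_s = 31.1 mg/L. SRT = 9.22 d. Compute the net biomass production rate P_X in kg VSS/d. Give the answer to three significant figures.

P_X ≈ 560 kg VSS/d

From the Monod/SRT balance for a CMAS, S = K_s·(1+k_d θ_c)/[θ_c·(Y k − k_d) − 1] = 31.1 × (1 + 0.0583 × 9.22) / [9.22 × (0.573 × 6.60 − 0.0583) − 1] = 47.82 / 33.33 = 1.435 mg/L.
Observed yield with endogenous decay: Y_obs = Y / (1 + k_d·θ_c) = 0.573 / (1 + 0.0583 × 9.22) = 0.573 / 1.538 = 0.3727 g VSS/g BOD₅.
Substrate removed = Q·(S₀ − S) = 788 m³/d × (1910 − 1.43) g/m³ = 1.5×10^6 g/d = 1504 kg/d.
So the net sludge growth is P_X = 0.3727 × 1504 = 560.5 kg VSS/d.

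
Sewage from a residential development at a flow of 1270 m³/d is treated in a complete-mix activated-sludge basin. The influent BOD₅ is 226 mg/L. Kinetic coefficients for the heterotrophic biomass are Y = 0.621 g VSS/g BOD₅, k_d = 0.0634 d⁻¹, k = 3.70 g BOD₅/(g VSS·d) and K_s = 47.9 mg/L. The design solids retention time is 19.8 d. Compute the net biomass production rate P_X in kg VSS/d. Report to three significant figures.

P_X ≈ 78.2 kg VSS/d

For a completely mixed reactor with recycle the Lawrence–McCarty relation gives S = K_s·(1 + k_d·θ_c) / [θ_c·(Y·k − k_d) − 1] = 47.9 × (1 + 0.0634 × 19.8) / [19.8 × (0.621 × 3.70 − 0.0634) − 1] = 108.0 / 43.24 = 2.498 mg/L.
Observed yield with endogenous decay: Y_obs = Y / (1 + k_d·θ_c) = 0.621 / (1 + 0.0634 × 19.8) = 0.621 / 2.255 = 0.2753 g VSS/g BOD₅.
Mass of BOD₅ removed per day: Q(S₀ − S) = 1270 × 223.5 g/m³ = 283.8 kg/d.
Net biomass production P_X = Y_obs × Q·(S₀ − S) = 0.2753 × 283.8 = 78.16 kg VSS/d.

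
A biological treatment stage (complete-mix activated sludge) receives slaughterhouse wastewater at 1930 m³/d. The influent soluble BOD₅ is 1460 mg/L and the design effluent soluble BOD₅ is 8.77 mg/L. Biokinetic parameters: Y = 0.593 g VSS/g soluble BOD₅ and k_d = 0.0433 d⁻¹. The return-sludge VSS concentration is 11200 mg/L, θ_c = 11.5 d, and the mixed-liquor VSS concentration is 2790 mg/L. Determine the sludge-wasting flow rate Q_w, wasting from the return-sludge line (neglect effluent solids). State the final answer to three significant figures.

Q_w ≈ 99.0 m³/d

From the SRT design equation V = Y Q (S₀−S) θ_c / [X (1 + k_d θ_c)] = 0.593 × 1930 × (1460 − 8.77) × 11.5 / [2790 × (1 + 0.0433 × 11.5)] = 1.91×10^7 / 4179 = 4570 m³.
θ_c = V·X/(Q_w·X_r) when wasting from the recycle, so Q_w = V·X/(θ_c·X_r) = 4570 × 2790 / (11.5 × 11200) = 99.00 m³/d.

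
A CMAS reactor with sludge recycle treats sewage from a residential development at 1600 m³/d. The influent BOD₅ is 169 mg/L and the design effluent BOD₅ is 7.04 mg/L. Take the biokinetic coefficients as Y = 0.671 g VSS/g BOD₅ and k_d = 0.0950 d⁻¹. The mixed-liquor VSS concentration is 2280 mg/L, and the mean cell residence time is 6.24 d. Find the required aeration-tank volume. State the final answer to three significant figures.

Rearranging the biomass balance for a CMAS with decay, V = Y·Q·ΔS·θ_c / [X·(1+k_d θ_c)] = 0.671 × 1600 × (169 − 7.04) × 6.24 / [2280 × (1 + 0.0950 × 6.24)] = 1.09×10^6 / 3632 = 298.8 m³.

V ≈ 299 m³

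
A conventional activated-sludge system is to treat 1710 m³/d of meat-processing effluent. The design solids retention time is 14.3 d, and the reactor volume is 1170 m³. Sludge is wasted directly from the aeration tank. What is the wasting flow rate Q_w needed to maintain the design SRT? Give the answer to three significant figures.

With mixed-liquor wasting, θ_c = V/Q_w, so Q_w = V/θ_c = 1170/14.3 = 81.82 m³/d.

Q_w ≈ 81.8 m³/d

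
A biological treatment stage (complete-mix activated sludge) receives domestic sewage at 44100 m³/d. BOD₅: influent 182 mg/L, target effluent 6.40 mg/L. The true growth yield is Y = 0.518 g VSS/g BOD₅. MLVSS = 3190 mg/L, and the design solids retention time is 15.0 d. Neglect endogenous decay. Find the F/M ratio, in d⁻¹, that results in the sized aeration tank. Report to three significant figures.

With k_d = 0 the design equation reduces to V = Y Q (S₀−S) θ_c / X = 0.518 × 44100 × (182 − 6.40) × 15.0 / 3190 = 18862 m³.
F/M = applied load / biomass = Q·S₀/(V·X) = 44100 × 182 / (18862 × 3190) = 0.1334 d⁻¹.

F/M ≈ 0.133 d⁻¹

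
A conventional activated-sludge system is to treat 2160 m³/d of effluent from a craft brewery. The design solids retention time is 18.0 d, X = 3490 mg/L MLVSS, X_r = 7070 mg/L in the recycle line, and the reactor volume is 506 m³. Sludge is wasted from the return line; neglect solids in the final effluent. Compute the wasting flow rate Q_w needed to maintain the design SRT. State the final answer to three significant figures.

Q_w ≈ 13.9 m³/d

Wasting from the return line (neglecting effluent solids): Q_w = V·X / (θ_c·X_r) = 506.0 × 3490 / (18.0 × 7070) = 13.88 m³/d.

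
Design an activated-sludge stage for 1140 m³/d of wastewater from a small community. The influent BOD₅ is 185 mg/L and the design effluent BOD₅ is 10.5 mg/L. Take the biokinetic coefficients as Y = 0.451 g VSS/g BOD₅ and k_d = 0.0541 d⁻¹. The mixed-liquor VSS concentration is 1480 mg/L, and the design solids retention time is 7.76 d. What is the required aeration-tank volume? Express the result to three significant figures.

V ≈ 331 m³

From the SRT design equation V = Y Q (S₀−S) θ_c / [X (1 + k_d θ_c)] = 0.451 × 1140 × (185 − 10.5) × 7.76 / [1480 × (1 + 0.0541 × 7.76)] = 6.96×10^5 / 2101 = 331.3 m³.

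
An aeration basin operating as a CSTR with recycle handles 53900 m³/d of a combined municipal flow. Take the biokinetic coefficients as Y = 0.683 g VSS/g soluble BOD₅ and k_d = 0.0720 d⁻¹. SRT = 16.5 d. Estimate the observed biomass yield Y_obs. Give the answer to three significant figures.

Correct the yield for decay: Y_obs = Y/(1 + k_d θ_c) = 0.683 / (1 + 0.0720 × 16.5) = 0.683 / 2.188 = 0.3122.

Y_obs ≈ 0.312 g VSS/g soluble BOD₅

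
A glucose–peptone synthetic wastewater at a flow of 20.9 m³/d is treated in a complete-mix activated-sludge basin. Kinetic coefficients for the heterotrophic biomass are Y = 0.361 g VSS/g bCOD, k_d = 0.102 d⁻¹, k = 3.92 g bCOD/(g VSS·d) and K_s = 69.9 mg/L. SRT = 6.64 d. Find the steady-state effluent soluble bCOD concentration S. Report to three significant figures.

S ≈ 15.2 mg/L

Effluent substrate depends only on kinetics and SRT: S = K_s(1 + k_d θ_c) / [θ_c(Yk − k_d) − 1] = 69.9 × (1 + 0.102 × 6.64) / [6.64 × (0.361 × 3.92 − 0.102) − 1] = 117.2 / 7.719 = 15.19 mg/L.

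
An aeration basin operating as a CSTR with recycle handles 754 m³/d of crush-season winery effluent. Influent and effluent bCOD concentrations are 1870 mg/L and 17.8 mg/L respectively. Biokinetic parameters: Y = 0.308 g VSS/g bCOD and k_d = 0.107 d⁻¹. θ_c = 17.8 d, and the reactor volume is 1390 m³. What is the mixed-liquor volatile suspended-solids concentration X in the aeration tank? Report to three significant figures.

X ≈ 1900 mg/L

From V·X·(1 + k_d·θ_c) = Y·Q·(S₀ − S)·θ_c: X = 0.308 × 754 × (1870 − 17.8) × 17.8 / [1390 × (1 + 0.107 × 17.8)] = 1896 mg/L.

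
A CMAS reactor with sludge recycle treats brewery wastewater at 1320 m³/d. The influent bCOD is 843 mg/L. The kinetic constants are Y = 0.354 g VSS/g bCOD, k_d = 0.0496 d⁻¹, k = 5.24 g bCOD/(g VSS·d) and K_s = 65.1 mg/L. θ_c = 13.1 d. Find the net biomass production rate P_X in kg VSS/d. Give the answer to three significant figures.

From the Monod/SRT balance for a CMAS, S = K_s·(1+k_d θ_c)/[θ_c·(Y k − k_d) − 1] = 65.1 × (1 + 0.0496 × 13.1) / [13.1 × (0.354 × 5.24 − 0.0496) − 1] = 107.4 / 22.65 = 4.742 mg/L.
Observed yield with endogenous decay: Y_obs = Y / (1 + k_d·θ_c) = 0.354 / (1 + 0.0496 × 13.1) = 0.354 / 1.650 = 0.2146 g VSS/g bCOD.
ΔS = 843 − 4.74 = 838.3 mg/L, so the substrate removal rate is 1320 × 838.3/1000 = 1107 kg bCOD/d.
Net biomass production P_X = Y_obs × Q·(S₀ − S) = 0.2146 × 1107 = 237.4 kg VSS/d.

P_X ≈ 237 kg VSS/d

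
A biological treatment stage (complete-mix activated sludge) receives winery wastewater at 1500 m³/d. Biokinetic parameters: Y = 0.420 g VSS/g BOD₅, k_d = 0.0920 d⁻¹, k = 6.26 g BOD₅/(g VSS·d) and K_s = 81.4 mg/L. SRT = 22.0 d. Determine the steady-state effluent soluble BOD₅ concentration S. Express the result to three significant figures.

S ≈ 4.49 mg/L

From the Monod/SRT balance for a CMAS, S = K_s·(1+k_d θ_c)/[θ_c·(Y k − k_d) − 1] = 81.4 × (1 + 0.0920 × 22.0) / [22.0 × (0.420 × 6.26 − 0.0920) − 1] = 246.2 / 54.82 = 4.490 mg/L.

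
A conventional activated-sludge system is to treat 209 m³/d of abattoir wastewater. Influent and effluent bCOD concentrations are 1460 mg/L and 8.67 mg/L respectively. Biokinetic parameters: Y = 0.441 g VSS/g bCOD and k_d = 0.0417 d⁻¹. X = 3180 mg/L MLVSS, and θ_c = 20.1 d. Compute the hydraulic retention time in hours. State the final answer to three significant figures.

τ ≈ 52.8 h

Rearranging the biomass balance for a CMAS with decay, V = Y·Q·ΔS·θ_c / [X·(1+k_d θ_c)] = 0.441 × 209 × (1460 − 8.67) × 20.1 / [3180 × (1 + 0.0417 × 20.1)] = 2.69×10^6 / 5845 = 460.0 m³.
τ = V/Q = 460.0/209 = 2.201 d, or 52.82 h.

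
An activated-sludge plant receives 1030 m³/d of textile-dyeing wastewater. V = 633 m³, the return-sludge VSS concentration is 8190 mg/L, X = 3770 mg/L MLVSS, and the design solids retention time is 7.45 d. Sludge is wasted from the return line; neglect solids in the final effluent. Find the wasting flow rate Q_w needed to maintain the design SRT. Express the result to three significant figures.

Q_w ≈ 39.1 m³/d

Q_w = (V·X)/(θ_c X_r) = 633.0 × 3770 / (7.45 × 8190) = 39.11 m³/d.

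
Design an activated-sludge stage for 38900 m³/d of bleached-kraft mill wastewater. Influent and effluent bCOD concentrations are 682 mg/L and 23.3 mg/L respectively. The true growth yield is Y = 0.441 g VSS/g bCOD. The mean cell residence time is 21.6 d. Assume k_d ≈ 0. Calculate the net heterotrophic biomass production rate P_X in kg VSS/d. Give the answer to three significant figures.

P_X ≈ 11300 kg VSS/d

No decay correction is needed, so Y_obs = Y = 0.441.
Substrate removed = Q·(S₀ − S) = 38900 m³/d × (682 − 23.3) g/m³ = 2.56×10^7 g/d = 25623 kg/d.
Net biomass production P_X = Y_obs × Q·(S₀ − S) = 0.4410 × 25623 = 11300 kg VSS/d.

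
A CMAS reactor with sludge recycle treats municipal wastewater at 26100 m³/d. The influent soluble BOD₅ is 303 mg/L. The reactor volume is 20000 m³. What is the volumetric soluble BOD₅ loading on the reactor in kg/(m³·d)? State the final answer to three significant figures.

L_v ≈ 0.395 kg soluble BOD₅/(m³·d)

Applied soluble BOD₅ load per unit volume = Q·S₀/V = (26100 × 303/1000)/20000 = 0.3954 kg soluble BOD₅·m⁻³·d⁻¹.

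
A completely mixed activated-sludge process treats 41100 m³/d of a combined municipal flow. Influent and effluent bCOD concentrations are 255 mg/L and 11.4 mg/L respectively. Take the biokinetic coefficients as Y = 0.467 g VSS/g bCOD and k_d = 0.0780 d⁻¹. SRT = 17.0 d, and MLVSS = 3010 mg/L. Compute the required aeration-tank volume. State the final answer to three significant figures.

Rearranging the biomass balance for a CMAS with decay, V = Y·Q·ΔS·θ_c / [X·(1+k_d θ_c)] = 0.467 × 41100 × (255 − 11.4) × 17.0 / [3010 × (1 + 0.0780 × 17.0)] = 7.95×10^7 / 7001 = 11353 m³.

V ≈ 11400 m³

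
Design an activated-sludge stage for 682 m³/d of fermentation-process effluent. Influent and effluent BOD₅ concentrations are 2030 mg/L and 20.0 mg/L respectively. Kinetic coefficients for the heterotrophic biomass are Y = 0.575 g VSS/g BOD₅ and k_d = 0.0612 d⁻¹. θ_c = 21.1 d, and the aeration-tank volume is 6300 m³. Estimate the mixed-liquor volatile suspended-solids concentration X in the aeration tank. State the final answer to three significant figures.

From V·X·(1 + k_d·θ_c) = Y·Q·(S₀ − S)·θ_c: X = 0.575 × 682 × (2030 − 20.0) × 21.1 / [6300 × (1 + 0.0612 × 21.1)] = 1152 mg/L.

X ≈ 1150 mg/L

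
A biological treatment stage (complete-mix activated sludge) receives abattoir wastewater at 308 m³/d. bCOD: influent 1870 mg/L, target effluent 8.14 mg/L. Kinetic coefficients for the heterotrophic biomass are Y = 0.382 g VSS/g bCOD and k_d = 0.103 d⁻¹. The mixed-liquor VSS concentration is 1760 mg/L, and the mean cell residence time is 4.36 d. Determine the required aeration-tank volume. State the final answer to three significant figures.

Steady-state biomass mass balance: V·X·(1 + k_d·θ_c) = Y·Q·(S₀ − S)·θ_c, so V = 0.382 × 308 × (1870 − 8.14) × 4.36 / [1760 × (1 + 0.103 × 4.36)] = 9.55×10^5 / 2550 = 374.5 m³.

V ≈ 374 m³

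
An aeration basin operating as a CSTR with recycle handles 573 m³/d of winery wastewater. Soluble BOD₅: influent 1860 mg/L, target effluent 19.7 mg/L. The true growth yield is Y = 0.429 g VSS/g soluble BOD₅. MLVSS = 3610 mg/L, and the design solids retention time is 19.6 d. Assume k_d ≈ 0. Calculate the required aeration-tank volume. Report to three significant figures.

V·X = Y·Q·ΔS·θ_c gives V = 0.429 × 573 × (1860 − 19.7) × 19.6 / 3610 = 2456 m³.

V ≈ 2460 m³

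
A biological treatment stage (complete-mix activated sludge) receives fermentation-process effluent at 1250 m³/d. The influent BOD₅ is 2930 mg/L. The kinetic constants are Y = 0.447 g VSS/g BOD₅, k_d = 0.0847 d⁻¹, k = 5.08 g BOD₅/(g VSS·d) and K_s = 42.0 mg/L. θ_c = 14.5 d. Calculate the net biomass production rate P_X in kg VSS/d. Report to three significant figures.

For a completely mixed reactor with recycle the Lawrence–McCarty relation gives S = K_s·(1 + k_d·θ_c) / [θ_c·(Y·k − k_d) − 1] = 42.0 × (1 + 0.0847 × 14.5) / [14.5 × (0.447 × 5.08 − 0.0847) − 1] = 93.58 / 30.70 = 3.048 mg/L.
Y_obs = Y / (1 + k_d θ_c) = 0.447 / (1 + 0.0847 × 14.5) = 0.447 / 2.228 = 0.2006.
Q·(S₀ − S) = 1250 × (2930 − 3.05) × 10⁻³ = 3659 kg/d removed.
Net biomass production P_X = Y_obs × Q·(S₀ − S) = 0.2006 × 3659 = 734.0 kg VSS/d.

P_X ≈ 734 kg VSS/d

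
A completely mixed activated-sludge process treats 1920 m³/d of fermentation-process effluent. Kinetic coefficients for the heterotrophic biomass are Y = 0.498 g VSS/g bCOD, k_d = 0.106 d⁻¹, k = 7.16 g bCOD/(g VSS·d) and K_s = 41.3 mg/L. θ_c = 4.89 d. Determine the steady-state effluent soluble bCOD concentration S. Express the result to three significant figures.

S ≈ 3.94 mg/L

Effluent substrate depends only on kinetics and SRT: S = K_s(1 + k_d θ_c) / [θ_c(Yk − k_d) − 1] = 41.3 × (1 + 0.106 × 4.89) / [4.89 × (0.498 × 7.16 − 0.106) − 1] = 62.71 / 15.92 = 3.939 mg/L.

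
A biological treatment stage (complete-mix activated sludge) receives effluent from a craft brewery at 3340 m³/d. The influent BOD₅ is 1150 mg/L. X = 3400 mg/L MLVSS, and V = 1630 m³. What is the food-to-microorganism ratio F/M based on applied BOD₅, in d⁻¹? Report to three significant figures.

F/M = Q·S₀ / (V·X) = 3340 × 1150 / (1630 × 3400) = 0.6931 g BOD₅·(g VSS·d)⁻¹.

F/M ≈ 0.693 d⁻¹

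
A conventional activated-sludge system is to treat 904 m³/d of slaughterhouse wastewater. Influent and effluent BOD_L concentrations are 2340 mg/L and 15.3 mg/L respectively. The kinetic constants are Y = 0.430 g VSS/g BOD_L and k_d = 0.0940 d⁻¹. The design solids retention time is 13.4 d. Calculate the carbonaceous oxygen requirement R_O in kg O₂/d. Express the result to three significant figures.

Observed yield with endogenous decay: Y_obs = Y / (1 + k_d·θ_c) = 0.430 / (1 + 0.0940 × 13.4) = 0.430 / 2.260 = 0.1903 g VSS/g BOD_L.
Mass of BOD_L removed per day: Q(S₀ − S) = 904 × 2325 g/m³ = 2102 kg/d.
P_X = Y_obs·Q·(S₀ − S) = 0.1903 × 2102 = 399.9 kg VSS/d.
R_O = Q·(S₀ − S) − 1.42·P_X = 2102 − 1.42 × 399.9 = 1534 kg O₂/d.

R_O ≈ 1530 kg O₂/d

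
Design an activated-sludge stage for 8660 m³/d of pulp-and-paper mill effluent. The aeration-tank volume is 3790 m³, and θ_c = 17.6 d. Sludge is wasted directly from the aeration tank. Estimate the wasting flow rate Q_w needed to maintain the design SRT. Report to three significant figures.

Q_w ≈ 215 m³/d

Wasting from the aeration tank: Q_w = V / θ_c = 3790 / 17.6 = 215.3 m³/d.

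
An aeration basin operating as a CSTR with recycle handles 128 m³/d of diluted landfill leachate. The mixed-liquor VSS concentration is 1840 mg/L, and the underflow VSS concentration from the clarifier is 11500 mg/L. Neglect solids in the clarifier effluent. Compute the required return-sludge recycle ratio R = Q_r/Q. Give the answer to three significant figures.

R ≈ 0.190

Solids balance on the clarifier gives (1+R)X = R·X_r, so R = X/(X_r − X) = 1840 / (11500 − 1840) = 0.1905.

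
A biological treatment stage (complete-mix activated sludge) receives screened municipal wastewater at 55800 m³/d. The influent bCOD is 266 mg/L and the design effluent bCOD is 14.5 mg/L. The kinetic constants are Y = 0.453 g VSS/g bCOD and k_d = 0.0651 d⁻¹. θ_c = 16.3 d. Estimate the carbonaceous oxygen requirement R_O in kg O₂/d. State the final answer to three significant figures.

Y_obs = Y / (1 + k_d θ_c) = 0.453 / (1 + 0.0651 × 16.3) = 0.453 / 2.061 = 0.2198.
ΔS = 266 − 14.5 = 251.5 mg/L, so the substrate removal rate is 55800 × 251.5/1000 = 14034 kg bCOD/d.
P_X = Y_obs·Q·(S₀ − S) = 0.2198 × 14034 = 3084 kg VSS/d.
R_O = Q·ΔS − 1.42 P_X = 14034 − 4380 = 9654 kg O₂/d.

R_O ≈ 9650 kg O₂/d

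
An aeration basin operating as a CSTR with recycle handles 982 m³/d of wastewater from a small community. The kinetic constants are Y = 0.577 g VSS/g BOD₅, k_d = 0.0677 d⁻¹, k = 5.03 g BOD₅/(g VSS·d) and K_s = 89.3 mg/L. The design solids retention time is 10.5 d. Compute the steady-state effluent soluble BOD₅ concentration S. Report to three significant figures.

For a completely mixed reactor with recycle the Lawrence–McCarty relation gives S = K_s·(1 + k_d·θ_c) / [θ_c·(Y·k − k_d) − 1] = 89.3 × (1 + 0.0677 × 10.5) / [10.5 × (0.577 × 5.03 − 0.0677) − 1] = 152.8 / 28.76 = 5.312 mg/L.

S ≈ 5.31 mg/L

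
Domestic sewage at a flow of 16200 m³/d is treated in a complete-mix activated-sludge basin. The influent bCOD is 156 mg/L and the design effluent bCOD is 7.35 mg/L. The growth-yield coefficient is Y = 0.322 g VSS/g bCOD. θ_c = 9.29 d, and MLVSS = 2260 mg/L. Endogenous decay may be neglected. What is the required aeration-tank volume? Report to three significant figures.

V ≈ 3190 m³

Biomass mass balance (decay neglected): V·X = Y·Q·(S₀ − S)·θ_c, so V = 0.322 × 16200 × (156 − 7.35) × 9.29 / 2260 = 3187 m³.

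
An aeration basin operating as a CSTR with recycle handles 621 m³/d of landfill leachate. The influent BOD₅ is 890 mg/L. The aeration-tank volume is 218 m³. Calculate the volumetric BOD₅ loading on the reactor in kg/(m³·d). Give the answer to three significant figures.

L_v = Q S₀ / V = 621 × 890 × 10⁻³ / 218.0 = 2.535 kg/(m³·d).

L_v ≈ 2.54 kg BOD₅/(m³·d)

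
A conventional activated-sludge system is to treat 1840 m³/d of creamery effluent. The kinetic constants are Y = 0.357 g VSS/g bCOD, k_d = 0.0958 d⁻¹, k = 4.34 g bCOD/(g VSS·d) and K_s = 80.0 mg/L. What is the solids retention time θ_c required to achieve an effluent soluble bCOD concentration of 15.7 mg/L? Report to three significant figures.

From 1/θ_c = Y·k·S/(K_s + S) − k_d: Y·k·S/(K_s+S) = 0.357 × 4.34 × 15.7 / (80.0 + 15.7) = 0.2542 d⁻¹.
1/θ_c = 0.2542 − 0.0958 = 0.1584 d⁻¹, so θ_c = 6.314 d.

θ_c ≈ 6.31 d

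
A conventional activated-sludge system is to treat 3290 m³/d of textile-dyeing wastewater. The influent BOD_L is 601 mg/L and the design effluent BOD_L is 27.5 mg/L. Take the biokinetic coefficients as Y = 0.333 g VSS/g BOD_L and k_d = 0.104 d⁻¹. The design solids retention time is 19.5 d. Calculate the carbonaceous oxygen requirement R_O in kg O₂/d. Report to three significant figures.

R_O ≈ 1590 kg O₂/d

Correct the yield for decay: Y_obs = Y/(1 + k_d θ_c) = 0.333 / (1 + 0.104 × 19.5) = 0.333 / 3.028 = 0.1100.
ΔS = 601 − 27.5 = 573.5 mg/L, so the substrate removal rate is 3290 × 573.5/1000 = 1887 kg BOD_L/d.
Biomass synthesised: P_X = Y_obs × 1887 = 207.5 kg VSS/d.
Carbonaceous O₂ demand = substrate oxidised − cell-mass equivalent = 1887 − 1.42 × 207.5 = 1592 kg O₂/d.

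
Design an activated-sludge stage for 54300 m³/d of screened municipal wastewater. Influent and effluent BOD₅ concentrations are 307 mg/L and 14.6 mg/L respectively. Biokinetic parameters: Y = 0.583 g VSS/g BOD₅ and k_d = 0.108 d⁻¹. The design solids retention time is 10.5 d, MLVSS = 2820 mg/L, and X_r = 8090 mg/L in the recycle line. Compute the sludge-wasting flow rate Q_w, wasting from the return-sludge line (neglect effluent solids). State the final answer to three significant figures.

Steady-state biomass mass balance: V·X·(1 + k_d·θ_c) = Y·Q·(S₀ − S)·θ_c, so V = 0.583 × 54300 × (307 − 14.6) × 10.5 / [2820 × (1 + 0.108 × 10.5)] = 9.72×10^7 / 6018 = 16151 m³.
θ_c = V·X/(Q_w·X_r) when wasting from the recycle, so Q_w = V·X/(θ_c·X_r) = 16151 × 2820 / (10.5 × 8090) = 536.2 m³/d.

Q_w ≈ 536 m³/d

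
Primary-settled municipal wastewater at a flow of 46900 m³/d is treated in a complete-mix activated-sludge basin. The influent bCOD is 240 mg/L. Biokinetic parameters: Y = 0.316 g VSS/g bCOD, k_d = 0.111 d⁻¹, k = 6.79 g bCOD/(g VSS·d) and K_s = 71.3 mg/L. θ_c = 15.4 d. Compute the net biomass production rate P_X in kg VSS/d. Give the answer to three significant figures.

From the Monod/SRT balance for a CMAS, S = K_s·(1+k_d θ_c)/[θ_c·(Y k − k_d) − 1] = 71.3 × (1 + 0.111 × 15.4) / [15.4 × (0.316 × 6.79 − 0.111) − 1] = 193.2 / 30.33 = 6.369 mg/L.
Observed yield with endogenous decay: Y_obs = Y / (1 + k_d·θ_c) = 0.316 / (1 + 0.111 × 15.4) = 0.316 / 2.709 = 0.1166 g VSS/g bCOD.
Substrate removed = Q·(S₀ − S) = 46900 m³/d × (240 − 6.37) g/m³ = 1.1×10^7 g/d = 10957 kg/d.
So the net sludge growth is P_X = 0.1166 × 10957 = 1278 kg VSS/d.

P_X ≈ 1280 kg VSS/d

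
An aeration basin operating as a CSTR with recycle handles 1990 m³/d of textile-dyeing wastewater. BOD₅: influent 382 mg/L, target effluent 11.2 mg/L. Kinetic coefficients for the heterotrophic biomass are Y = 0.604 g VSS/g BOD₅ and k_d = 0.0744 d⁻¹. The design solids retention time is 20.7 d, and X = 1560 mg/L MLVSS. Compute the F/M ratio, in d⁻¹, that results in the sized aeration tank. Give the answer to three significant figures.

From the SRT design equation V = Y Q (S₀−S) θ_c / [X (1 + k_d θ_c)] = 0.604 × 1990 × (382 − 11.2) × 20.7 / [1560 × (1 + 0.0744 × 20.7)] = 9.23×10^6 / 3963 = 2328 m³.
F/M = applied load / biomass = Q·S₀/(V·X) = 1990 × 382 / (2328 × 1560) = 0.2093 d⁻¹.

F/M ≈ 0.209 d⁻¹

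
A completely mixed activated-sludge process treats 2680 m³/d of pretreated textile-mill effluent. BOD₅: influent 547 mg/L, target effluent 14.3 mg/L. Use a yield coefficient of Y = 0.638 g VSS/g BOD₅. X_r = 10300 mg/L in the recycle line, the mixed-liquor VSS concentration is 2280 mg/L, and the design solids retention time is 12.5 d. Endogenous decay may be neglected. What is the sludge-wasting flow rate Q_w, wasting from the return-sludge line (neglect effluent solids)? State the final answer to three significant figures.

With k_d = 0 the design equation reduces to V = Y Q (S₀−S) θ_c / X = 0.638 × 2680 × (547 − 14.3) × 12.5 / 2280 = 4994 m³.
Wasting from the return line (neglecting effluent solids): Q_w = V·X / (θ_c·X_r) = 4994 × 2280 / (12.5 × 10300) = 88.43 m³/d.

Q_w ≈ 88.4 m³/d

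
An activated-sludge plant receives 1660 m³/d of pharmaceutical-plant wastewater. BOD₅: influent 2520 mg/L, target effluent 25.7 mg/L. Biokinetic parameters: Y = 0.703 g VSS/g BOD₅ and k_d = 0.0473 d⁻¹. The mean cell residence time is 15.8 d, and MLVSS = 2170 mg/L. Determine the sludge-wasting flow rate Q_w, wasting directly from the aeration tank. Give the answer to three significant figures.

Rearranging the biomass balance for a CMAS with decay, V = Y·Q·ΔS·θ_c / [X·(1+k_d θ_c)] = 0.703 × 1660 × (2520 − 25.7) × 15.8 / [2170 × (1 + 0.0473 × 15.8)] = 4.6×10^7 / 3792 = 12129 m³.
With mixed-liquor wasting, θ_c = V/Q_w, so Q_w = V/θ_c = 12129/15.8 = 767.7 m³/d.

Q_w ≈ 768 m³/d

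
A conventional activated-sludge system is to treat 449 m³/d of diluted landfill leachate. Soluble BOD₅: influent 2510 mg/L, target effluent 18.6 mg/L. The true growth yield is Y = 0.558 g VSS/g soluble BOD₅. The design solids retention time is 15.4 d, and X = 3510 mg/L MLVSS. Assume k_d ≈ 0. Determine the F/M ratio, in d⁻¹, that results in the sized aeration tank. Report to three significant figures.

With k_d = 0 the design equation reduces to V = Y Q (S₀−S) θ_c / X = 0.558 × 449 × (2510 − 18.6) × 15.4 / 3510 = 2739 m³.
F/M = Q·S₀ / (V·X) = 449 × 2510 / (2739 × 3510) = 0.1172 g soluble BOD₅·(g VSS·d)⁻¹.

F/M ≈ 0.117 d⁻¹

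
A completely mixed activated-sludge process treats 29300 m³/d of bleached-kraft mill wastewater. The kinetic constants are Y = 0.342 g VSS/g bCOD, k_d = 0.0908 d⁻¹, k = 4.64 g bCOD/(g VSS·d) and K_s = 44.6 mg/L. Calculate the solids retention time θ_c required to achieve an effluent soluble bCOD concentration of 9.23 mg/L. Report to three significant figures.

At the target effluent, Y k S/(K_s+S) = 0.342×4.64×9.23/53.83 = 0.2721 d⁻¹.
θ_c = 1/(μ − k_d) = 1/(0.2721 − 0.0908) = 1/0.1813 = 5.516 d.

θ_c ≈ 5.52 d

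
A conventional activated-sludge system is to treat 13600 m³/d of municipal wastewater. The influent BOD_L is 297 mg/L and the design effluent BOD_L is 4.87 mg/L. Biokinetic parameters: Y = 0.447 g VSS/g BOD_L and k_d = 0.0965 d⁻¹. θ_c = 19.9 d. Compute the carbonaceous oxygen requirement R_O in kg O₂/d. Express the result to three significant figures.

R_O ≈ 3110 kg O₂/d

The observed yield is Y_obs = Y/(1 + k_d·θ_c) = 0.447 / (1 + 0.0965 × 19.9) = 0.447 / 2.920 = 0.1531 g VSS per g BOD_L removed.
ΔS = 297 − 4.87 = 292.1 mg/L, so the substrate removal rate is 13600 × 292.1/1000 = 3973 kg BOD_L/d.
Biomass synthesised: P_X = Y_obs × 3973 = 608.1 kg VSS/d.
R_O = Q·(S₀ − S) − 1.42·P_X = 3973 − 1.42 × 608.1 = 3109 kg O₂/d.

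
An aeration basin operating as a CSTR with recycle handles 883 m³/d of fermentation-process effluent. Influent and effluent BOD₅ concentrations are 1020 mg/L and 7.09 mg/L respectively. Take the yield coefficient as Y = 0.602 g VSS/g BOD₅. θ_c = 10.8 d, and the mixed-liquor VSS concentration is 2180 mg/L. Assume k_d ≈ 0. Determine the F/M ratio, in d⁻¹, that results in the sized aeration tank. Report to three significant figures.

F/M ≈ 0.155 d⁻¹

With k_d = 0 the design equation reduces to V = Y Q (S₀−S) θ_c / X = 0.602 × 883 × (1020 − 7.09) × 10.8 / 2180 = 2667 m³.
F/M = Q·S₀ / (V·X) = 883 × 1020 / (2667 × 2180) = 0.1549 g BOD₅·(g VSS·d)⁻¹.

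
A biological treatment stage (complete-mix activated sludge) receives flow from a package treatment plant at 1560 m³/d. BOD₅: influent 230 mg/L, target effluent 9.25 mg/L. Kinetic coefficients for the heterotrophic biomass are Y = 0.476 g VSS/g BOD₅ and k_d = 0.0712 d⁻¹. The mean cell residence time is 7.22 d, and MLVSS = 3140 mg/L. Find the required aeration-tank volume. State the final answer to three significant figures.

V ≈ 249 m³

Rearranging the biomass balance for a CMAS with decay, V = Y·Q·ΔS·θ_c / [X·(1+k_d θ_c)] = 0.476 × 1560 × (230 − 9.25) × 7.22 / [3140 × (1 + 0.0712 × 7.22)] = 1.18×10^6 / 4754 = 248.9 m³.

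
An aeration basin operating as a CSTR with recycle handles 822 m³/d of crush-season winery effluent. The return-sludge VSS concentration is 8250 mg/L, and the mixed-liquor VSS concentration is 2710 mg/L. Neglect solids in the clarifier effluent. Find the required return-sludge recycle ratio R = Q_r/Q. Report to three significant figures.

R ≈ 0.489

Solids balance on the clarifier gives (1+R)X = R·X_r, so R = X/(X_r − X) = 2710 / (8250 − 2710) = 0.4892.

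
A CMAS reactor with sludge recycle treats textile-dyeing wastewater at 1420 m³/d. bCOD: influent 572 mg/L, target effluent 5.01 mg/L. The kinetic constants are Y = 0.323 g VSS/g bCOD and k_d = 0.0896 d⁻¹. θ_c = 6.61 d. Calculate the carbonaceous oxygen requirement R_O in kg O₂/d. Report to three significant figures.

Y_obs = Y / (1 + k_d θ_c) = 0.323 / (1 + 0.0896 × 6.61) = 0.323 / 1.592 = 0.2029.
ΔS = 572 − 5.01 = 567.0 mg/L, so the substrate removal rate is 1420 × 567.0/1000 = 805.1 kg bCOD/d.
P_X = Y_obs·Q·(S₀ − S) = 0.2029 × 805.1 = 163.3 kg VSS/d.
R_O = Q·(S₀ − S) − 1.42·P_X = 805.1 − 1.42 × 163.3 = 573.2 kg O₂/d.

R_O ≈ 573 kg O₂/d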